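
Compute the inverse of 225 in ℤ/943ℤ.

gcd(943, 225) = 1  (943 = 4×225 + 43, 225 = 5×43 + 10, 43 = 4×10 + 3, 10 = 3×3 + 1, 3 = 3×1).
Back-substituting, 225×(285) + 943×(-68) = 1.
So 225×285 ≡ 1 (mod 943), and 285 mod 943 = 285.

285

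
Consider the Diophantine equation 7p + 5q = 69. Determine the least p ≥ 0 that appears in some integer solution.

gcd(7, 5):
  7 = 1·5 + 2
  5 = 2·2 + 1
  2 = 2·1
so gcd(7, 5) = 1.
1 divides 69, so solutions exist.
Back-substitute for Bézout coefficients:
  1 = 5 - 2·2
  ... = 7·(-2) + 5·(3)
Scale by 69/1 = 69: (p₀, q₀) = (-138, 207).
General solution: p = -138 + 5t, q = 207 - 7t for integer t.
p ≥ 0: smallest is -138 mod 5 = 2 (at t = 28), with q = 11.

2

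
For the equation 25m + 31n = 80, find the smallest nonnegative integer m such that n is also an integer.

28

gcd(31, 25) = 1  (31 = 1×25 + 6, 25 = 4×6 + 1, 6 = 6×1).
1 divides 80, so solutions exist.
Back-substituting, 25×(5) + 31×(-4) = 1.
Scale by 80/1 = 80: (m₀, n₀) = (400, -320).
General solution: m = 400 + 31t, n = -320 - 25t for integer t.
m ≥ 0: smallest is 400 mod 31 = 28 (at t = -12), with n = -20.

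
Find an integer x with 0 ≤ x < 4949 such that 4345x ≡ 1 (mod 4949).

3384

gcd(4949, 4345):
  4949 = 1×4345 + 604
  4345 = 7×604 + 117
  604 = 5×117 + 19
  117 = 6×19 + 3
  19 = 6×3 + 1
  3 = 3×1
so gcd(4949, 4345) = 1.
Back-substitute for Bézout coefficients:
  1 = 19 - 6×3
  ... = 4345×(-1565) + 4949×(1374)
So 4345×-1565 ≡ 1 (mod 4949), and -1565 mod 4949 = 3384.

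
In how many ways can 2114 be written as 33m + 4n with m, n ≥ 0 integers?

gcd(33, 4):
  33 = 8×4 + 1
  4 = 4×1
so gcd(33, 4) = 1.
Back-substitute for Bézout coefficients:
  1 = 33 - 8×4
  ... = 33×(1) + 4×(-8)
Scale by 2114: one solution is (2114, -16912). Reduce m mod 4: (2, 512).
General: m = 2 + 4t, n = 512 - 33t.
m ≥ 0 ⇒ t ≥ 0; n ≥ 0 ⇒ t ≤ 15. So t ∈ [0, 15]: 16 solutions.

16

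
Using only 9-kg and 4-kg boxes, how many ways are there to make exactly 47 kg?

Need nonnegative integers with 9j + 4k = 47.
gcd(9, 4) = 1, and 9·(1) + 4·(-2) = 1.
So (j₀, k₀) = (47, -94); general j = 47 + 4t, k = -94 - 9t.
j ≥ 0 ⇒ t ≥ -11; k ≥ 0 ⇒ t ≤ -11. That's 1 value of t.

1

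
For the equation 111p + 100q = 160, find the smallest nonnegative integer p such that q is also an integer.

gcd(111, 100) = 1.
1 divides 160, so solutions exist.
By Bézout, 111×(-9) + 100×(10) = 1.
Scale by 160/1 = 160: (p₀, q₀) = (-1440, 1600).
General solution: p = -1440 + 100t, q = 1600 - 111t for integer t.
p ≥ 0: smallest is -1440 mod 100 = 60 (at t = 15), with q = -65.

60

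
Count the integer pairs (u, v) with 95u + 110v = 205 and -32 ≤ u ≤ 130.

7

gcd(110, 95) = 5.
By Bézout, 95*(7) + 110*(-6) = 5.
Particular solution: (1, 1).
General solution: u = 1 + 22t, v = 1 - 19t for integer t.
-32 ≤ 1 + 22t ≤ 130 gives t ∈ [-1, 5], which is 7 values.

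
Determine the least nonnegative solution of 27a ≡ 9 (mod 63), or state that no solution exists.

gcd(63, 27) = 9.
9 divides 9, so solutions exist.
By Bézout, 27*(-2) + 63*(1) = 9.
So 27*(-2) ≡ 9 (mod 63); multiply by 1: a ≡ -2 (mod 7).
Smallest nonnegative: a = -2 mod 7 = 5.

5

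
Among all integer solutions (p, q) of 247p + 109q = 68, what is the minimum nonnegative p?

gcd(247, 109) = 1.
1 divides 68, so solutions exist.
By Bézout, 247·(-15) + 109·(34) = 1.
Scale by 68/1 = 68: (p₀, q₀) = (-1020, 2312).
General solution: p = -1020 + 109t, q = 2312 - 247t for integer t.
p ≥ 0: smallest is -1020 mod 109 = 70 (at t = 10), with q = -158.

70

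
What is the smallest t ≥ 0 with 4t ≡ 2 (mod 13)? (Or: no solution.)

7

gcd(13, 4) = 1.
1 divides 2, so solutions exist.
By Bézout, 4·(-3) + 13·(1) = 1.
So 4·(-3) ≡ 1 (mod 13); multiply by 2: t ≡ -6 (mod 13).
Smallest nonnegative: t = -6 mod 13 = 7.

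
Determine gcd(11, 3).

gcd(11, 3):
  11 = 3×3 + 2
  3 = 1×2 + 1
  2 = 2×1
so gcd(11, 3) = 1.

1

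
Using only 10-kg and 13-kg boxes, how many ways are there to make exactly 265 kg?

2

Need nonnegative integers with 10j + 13k = 265.
gcd(10, 13) = 1, and 10·(4) + 13·(-3) = 1.
So (j₀, k₀) = (1060, -795); general j = 1060 + 13t, k = -795 - 10t.
j ≥ 0 ⇒ t ≥ -81; k ≥ 0 ⇒ t ≤ -80. That's 2 values of t.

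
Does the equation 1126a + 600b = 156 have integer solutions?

yes

gcd(1126, 600) = 2.
2 divides 156, so integer solutions exist.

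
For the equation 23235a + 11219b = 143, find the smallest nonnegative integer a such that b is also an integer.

gcd(23235, 11219) = 1.
1 divides 143, so solutions exist.
By Bézout, 23235·(-2759) + 11219·(5714) = 1.
Scale by 143/1 = 143: (a₀, b₀) = (-394537, 817102).
General solution: a = -394537 + 11219t, b = 817102 - 23235t for integer t.
a ≥ 0: smallest is -394537 mod 11219 = 9347 (at t = 36), with b = -19358.

9347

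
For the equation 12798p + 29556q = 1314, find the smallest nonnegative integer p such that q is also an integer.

171

gcd(29556, 12798):
  29556 = 2·12798 + 3960
  12798 = 3·3960 + 918
  3960 = 4·918 + 288
  918 = 3·288 + 54
  288 = 5·54 + 18
  54 = 3·18
so gcd(29556, 12798) = 18.
18 divides 1314, so solutions exist.
Back-substitute for Bézout coefficients:
  18 = 288 - 5·54
  ... = 12798·(-515) + 29556·(223)
Scale by 1314/18 = 73: (p₀, q₀) = (-37595, 16279).
General solution: p = -37595 + 1642t, q = 16279 - 711t for integer t.
p ≥ 0: smallest is -37595 mod 1642 = 171 (at t = 23), with q = -74.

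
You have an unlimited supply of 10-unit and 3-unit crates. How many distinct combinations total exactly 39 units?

2

Need nonnegative integers with 10j + 3k = 39.
gcd(10, 3) = 1, and 10·(1) + 3·(-3) = 1.
So (j₀, k₀) = (39, -117); general j = 39 + 3t, k = -117 - 10t.
j ≥ 0 ⇒ t ≥ -13; k ≥ 0 ⇒ t ≤ -12. That's 2 values of t.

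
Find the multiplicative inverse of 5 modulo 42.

gcd(42, 5) = 1  (42 = 8×5 + 2, 5 = 2×2 + 1, 2 = 2×1).
Back-substituting, 5×(17) + 42×(-2) = 1.
So 5×17 ≡ 1 (mod 42), and 17 mod 42 = 17.

17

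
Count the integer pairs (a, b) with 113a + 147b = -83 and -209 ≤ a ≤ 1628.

12

gcd(147, 113) = 1  (147 = 1×113 + 34, 113 = 3×34 + 11, 34 = 3×11 + 1, 11 = 11×1).
Back-substituting, 113×(-13) + 147×(10) = 1.
Scale by -83: particular solution (1079, -830); reduce a mod 147: (50, -39).
General solution: a = 50 + 147t, b = -39 - 113t for integer t.
-209 ≤ 50 + 147t ≤ 1628 gives t ∈ [-1, 10], which is 12 values.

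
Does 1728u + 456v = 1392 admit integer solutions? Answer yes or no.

gcd(1728, 456) = 24  (1728 = 3·456 + 360, 456 = 1·360 + 96, 360 = 3·96 + 72, 96 = 1·72 + 24, 72 = 3·24).
24 divides 1392, so integer solutions exist.

yes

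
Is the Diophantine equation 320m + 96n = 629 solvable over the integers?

gcd(320, 96) = 32.
32 does not divide 629 (remainder 21), so no integer solutions.

no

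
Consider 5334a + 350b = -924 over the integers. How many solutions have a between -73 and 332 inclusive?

16

gcd(5334, 350) = 14  (5334 = 15*350 + 84, 350 = 4*84 + 14, 84 = 6*14).
Back-substituting, 5334*(-4) + 350*(61) = 14.
Scale by -66: particular solution (264, -4026); reduce a mod 25: (14, -216).
General solution: a = 14 + 25t, b = -216 - 381t for integer t.
-73 ≤ 14 + 25t ≤ 332 gives t ∈ [-3, 12], which is 16 values.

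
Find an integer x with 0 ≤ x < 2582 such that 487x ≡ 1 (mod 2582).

281

gcd(2582, 487):
  2582 = 5*487 + 147
  487 = 3*147 + 46
  147 = 3*46 + 9
  46 = 5*9 + 1
  9 = 9*1
so gcd(2582, 487) = 1.
Back-substitute for Bézout coefficients:
  1 = 46 - 5*9
  ... = 487*(281) + 2582*(-53)
So 487*281 ≡ 1 (mod 2582), and 281 mod 2582 = 281.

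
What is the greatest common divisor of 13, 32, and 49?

gcd(32, 13):
  32 = 2*13 + 6
  13 = 2*6 + 1
  6 = 6*1
so gcd(32, 13) = 1.
gcd(1, 49) = 1.

1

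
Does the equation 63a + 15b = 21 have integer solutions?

yes

gcd(63, 15) = 3.
3 divides 21, so integer solutions exist.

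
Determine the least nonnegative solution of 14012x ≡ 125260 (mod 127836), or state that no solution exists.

22799

gcd(127836, 14012):
  127836 = 9×14012 + 1728
  14012 = 8×1728 + 188
  1728 = 9×188 + 36
  188 = 5×36 + 8
  36 = 4×8 + 4
  8 = 2×4
so gcd(127836, 14012) = 4.
4 divides 125260, so solutions exist.
Back-substitute for Bézout coefficients:
  4 = 36 - 4×8
  ... = 14012×(-14278) + 127836×(1565)
So 14012×(-14278) ≡ 4 (mod 127836); multiply by 31315: x ≡ -447115570 (mod 31959).
Smallest nonnegative: x = -447115570 mod 31959 = 22799.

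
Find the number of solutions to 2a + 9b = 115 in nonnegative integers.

gcd(9, 2):
  9 = 4*2 + 1
  2 = 2*1
so gcd(9, 2) = 1.
Back-substitute for Bézout coefficients:
  1 = 9 - 4*2
  ... = 2*(-4) + 9*(1)
Scale by 115: one solution is (-460, 115). Reduce a mod 9: (8, 11).
General: a = 8 + 9t, b = 11 - 2t.
a ≥ 0 ⇒ t ≥ 0; b ≥ 0 ⇒ t ≤ 5. So t ∈ [0, 5]: 6 solutions.

6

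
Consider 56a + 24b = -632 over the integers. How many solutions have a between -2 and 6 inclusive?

gcd(56, 24) = 8  (56 = 2×24 + 8, 24 = 3×8).
Back-substituting, 56×(1) + 24×(-2) = 8.
Scale by -79: particular solution (-79, 158); reduce a mod 3: (2, -31).
General solution: a = 2 + 3t, b = -31 - 7t for integer t.
-2 ≤ 2 + 3t ≤ 6 gives t ∈ [-1, 1], which is 3 values.

3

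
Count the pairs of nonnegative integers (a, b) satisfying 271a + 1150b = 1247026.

4

gcd(1150, 271) = 1  (1150 = 4*271 + 66, 271 = 4*66 + 7, 66 = 9*7 + 3, 7 = 2*3 + 1, 3 = 3*1).
Back-substituting, 271*(331) + 1150*(-78) = 1.
Scale by 1247026: one solution is (412765606, -97268028). Reduce a mod 1150: (706, 918).
General: a = 706 + 1150t, b = 918 - 271t.
a ≥ 0 ⇒ t ≥ 0; b ≥ 0 ⇒ t ≤ 3. So t ∈ [0, 3]: 4 solutions.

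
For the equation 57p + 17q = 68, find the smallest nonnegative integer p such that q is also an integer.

gcd(57, 17) = 1  (57 = 3*17 + 6, 17 = 2*6 + 5, 6 = 1*5 + 1, 5 = 5*1).
1 divides 68, so solutions exist.
Back-substituting, 57*(3) + 17*(-10) = 1.
Scale by 68/1 = 68: (p₀, q₀) = (204, -680).
General solution: p = 204 + 17t, q = -680 - 57t for integer t.
p ≥ 0: smallest is 204 mod 17 = 0 (at t = -12), with q = 4.

0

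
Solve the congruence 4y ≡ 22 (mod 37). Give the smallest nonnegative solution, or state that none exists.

24

gcd(37, 4):
  37 = 9·4 + 1
  4 = 4·1
so gcd(37, 4) = 1.
1 divides 22, so solutions exist.
Back-substitute for Bézout coefficients:
  1 = 37 - 9·4
  ... = 4·(-9) + 37·(1)
So 4·(-9) ≡ 1 (mod 37); multiply by 22: y ≡ -198 (mod 37).
Smallest nonnegative: y = -198 mod 37 = 24.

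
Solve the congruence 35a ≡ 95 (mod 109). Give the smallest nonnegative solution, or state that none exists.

65

gcd(109, 35) = 1  (109 = 3·35 + 4, 35 = 8·4 + 3, 4 = 1·3 + 1, 3 = 3·1).
1 divides 95, so solutions exist.
Back-substituting, 35·(-28) + 109·(9) = 1.
So 35·(-28) ≡ 1 (mod 109); multiply by 95: a ≡ -2660 (mod 109).
Smallest nonnegative: a = -2660 mod 109 = 65.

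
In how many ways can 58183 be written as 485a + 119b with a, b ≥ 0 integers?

gcd(485, 119):
  485 = 4*119 + 9
  119 = 13*9 + 2
  9 = 4*2 + 1
  2 = 2*1
so gcd(485, 119) = 1.
Back-substitute for Bézout coefficients:
  1 = 9 - 4*2
  ... = 485*(53) + 119*(-216)
Scale by 58183: one solution is (3083699, -12567528). Reduce a mod 119: (52, 277).
General: a = 52 + 119t, b = 277 - 485t.
a ≥ 0 ⇒ t ≥ 0; b ≥ 0 ⇒ t ≤ 0. So t ∈ [0, 0]: 1 solution.

1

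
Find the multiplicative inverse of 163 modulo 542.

gcd(542, 163) = 1.
By Bézout, 163*(-133) + 542*(40) = 1.
So 163*-133 ≡ 1 (mod 542), and -133 mod 542 = 409.

409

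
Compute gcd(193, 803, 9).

gcd(803, 193) = 1  (803 = 4×193 + 31, 193 = 6×31 + 7, 31 = 4×7 + 3, 7 = 2×3 + 1, 3 = 3×1).
gcd(1, 9) = 1.

1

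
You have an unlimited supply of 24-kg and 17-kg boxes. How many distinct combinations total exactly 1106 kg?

3

Need nonnegative integers with 24j + 17k = 1106.
gcd(24, 17) = 1, and 24·(5) + 17·(-7) = 1.
So (j₀, k₀) = (5530, -7742); general j = 5530 + 17t, k = -7742 - 24t.
j ≥ 0 ⇒ t ≥ -325; k ≥ 0 ⇒ t ≤ -323. That's 3 values of t.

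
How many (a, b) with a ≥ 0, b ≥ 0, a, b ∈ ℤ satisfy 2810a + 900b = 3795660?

15

gcd(2810, 900) = 10.
By Bézout, 2810×(41) + 900×(-128) = 10.
One solution: (36, 4105).
General: a = 36 + 90t, b = 4105 - 281t.
a ≥ 0 ⇒ t ≥ 0; b ≥ 0 ⇒ t ≤ 14. So t ∈ [0, 14]: 15 solutions.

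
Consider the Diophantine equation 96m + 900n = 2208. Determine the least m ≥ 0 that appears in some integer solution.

gcd(900, 96) = 12.
12 divides 2208, so solutions exist.
By Bézout, 96*(-28) + 900*(3) = 12.
Scale by 2208/12 = 184: (m₀, n₀) = (-5152, 552).
General solution: m = -5152 + 75t, n = 552 - 8t for integer t.
m ≥ 0: smallest is -5152 mod 75 = 23 (at t = 69), with n = 0.

23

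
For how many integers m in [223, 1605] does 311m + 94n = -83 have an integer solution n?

15

gcd(311, 94) = 1.
By Bézout, 311·(13) + 94·(-43) = 1.
Particular solution: (49, -163).
General solution: m = 49 + 94t, n = -163 - 311t for integer t.
223 ≤ 49 + 94t ≤ 1605 gives t ∈ [2, 16], which is 15 values.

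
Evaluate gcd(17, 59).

gcd(59, 17):
  59 = 3×17 + 8
  17 = 2×8 + 1
  8 = 8×1
so gcd(59, 17) = 1.

1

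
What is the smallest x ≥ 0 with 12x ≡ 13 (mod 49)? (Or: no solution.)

46

gcd(49, 12) = 1  (49 = 4·12 + 1, 12 = 12·1).
1 divides 13, so solutions exist.
Back-substituting, 12·(-4) + 49·(1) = 1.
So 12·(-4) ≡ 1 (mod 49); multiply by 13: x ≡ -52 (mod 49).
Smallest nonnegative: x = -52 mod 49 = 46.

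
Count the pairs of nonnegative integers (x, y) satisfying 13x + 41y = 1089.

gcd(41, 13):
  41 = 3*13 + 2
  13 = 6*2 + 1
  2 = 2*1
so gcd(41, 13) = 1.
Back-substitute for Bézout coefficients:
  1 = 13 - 6*2
  ... = 13*(19) + 41*(-6)
Scale by 1089: one solution is (20691, -6534). Reduce x mod 41: (27, 18).
General: x = 27 + 41t, y = 18 - 13t.
x ≥ 0 ⇒ t ≥ 0; y ≥ 0 ⇒ t ≤ 1. So t ∈ [0, 1]: 2 solutions.

2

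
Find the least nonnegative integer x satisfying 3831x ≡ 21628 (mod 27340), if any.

3788

gcd(27340, 3831) = 1.
1 divides 21628, so solutions exist.
By Bézout, 3831×(2091) + 27340×(-293) = 1.
So 3831×(2091) ≡ 1 (mod 27340); multiply by 21628: x ≡ 45224148 (mod 27340).
Smallest nonnegative: x = 45224148 mod 27340 = 3788.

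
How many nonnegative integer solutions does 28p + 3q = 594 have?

gcd(28, 3):
  28 = 9×3 + 1
  3 = 3×1
so gcd(28, 3) = 1.
Back-substitute for Bézout coefficients:
  1 = 28 - 9×3
  ... = 28×(1) + 3×(-9)
Scale by 594: one solution is (594, -5346). Reduce p mod 3: (0, 198).
General: p = 0 + 3t, q = 198 - 28t.
p ≥ 0 ⇒ t ≥ 0; q ≥ 0 ⇒ t ≤ 7. So t ∈ [0, 7]: 8 solutions.

8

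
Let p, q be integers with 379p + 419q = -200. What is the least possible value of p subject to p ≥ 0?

gcd(419, 379) = 1  (419 = 1*379 + 40, 379 = 9*40 + 19, 40 = 2*19 + 2, 19 = 9*2 + 1, 2 = 2*1).
1 divides -200, so solutions exist.
Back-substituting, 379*(199) + 419*(-180) = 1.
Scale by -200/1 = -200: (p₀, q₀) = (-39800, 36000).
General solution: p = -39800 + 419t, q = 36000 - 379t for integer t.
p ≥ 0: smallest is -39800 mod 419 = 5 (at t = 95), with q = -5.

5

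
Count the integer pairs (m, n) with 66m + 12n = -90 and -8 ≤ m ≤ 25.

gcd(66, 12):
  66 = 5*12 + 6
  12 = 2*6
so gcd(66, 12) = 6.
Back-substitute for Bézout coefficients:
  6 = 66 - 5*12
  ... = 66*(1) + 12*(-5)
Scale by -15: particular solution (-15, 75); reduce m mod 2: (1, -13).
General solution: m = 1 + 2t, n = -13 - 11t for integer t.
-8 ≤ 1 + 2t ≤ 25 gives t ∈ [-4, 12], which is 17 values.

17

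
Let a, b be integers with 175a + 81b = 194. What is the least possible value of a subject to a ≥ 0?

71

gcd(175, 81):
  175 = 2·81 + 13
  81 = 6·13 + 3
  13 = 4·3 + 1
  3 = 3·1
so gcd(175, 81) = 1.
1 divides 194, so solutions exist.
Back-substitute for Bézout coefficients:
  1 = 13 - 4·3
  ... = 175·(25) + 81·(-54)
Scale by 194/1 = 194: (a₀, b₀) = (4850, -10476).
General solution: a = 4850 + 81t, b = -10476 - 175t for integer t.
a ≥ 0: smallest is 4850 mod 81 = 71 (at t = -59), with b = -151.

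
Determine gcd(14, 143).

1

gcd(143, 14):
  143 = 10×14 + 3
  14 = 4×3 + 2
  3 = 1×2 + 1
  2 = 2×1
so gcd(143, 14) = 1.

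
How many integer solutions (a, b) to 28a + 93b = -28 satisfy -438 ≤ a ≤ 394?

gcd(93, 28) = 1  (93 = 3×28 + 9, 28 = 3×9 + 1, 9 = 9×1).
Back-substituting, 28×(10) + 93×(-3) = 1.
Scale by -28: particular solution (-280, 84); reduce a mod 93: (92, -28).
General solution: a = 92 + 93t, b = -28 - 28t for integer t.
-438 ≤ 92 + 93t ≤ 394 gives t ∈ [-5, 3], which is 9 values.

9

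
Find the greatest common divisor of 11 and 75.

gcd(75, 11):
  75 = 6·11 + 9
  11 = 1·9 + 2
  9 = 4·2 + 1
  2 = 2·1
so gcd(75, 11) = 1.

1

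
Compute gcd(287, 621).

gcd(621, 287) = 1  (621 = 2*287 + 47, 287 = 6*47 + 5, 47 = 9*5 + 2, 5 = 2*2 + 1, 2 = 2*1).

1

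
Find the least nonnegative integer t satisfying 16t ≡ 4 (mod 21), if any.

gcd(21, 16) = 1.
1 divides 4, so solutions exist.
By Bézout, 16×(4) + 21×(-3) = 1.
So 16×(4) ≡ 1 (mod 21); multiply by 4: t ≡ 16 (mod 21).
Smallest nonnegative: t = 16 mod 21 = 16.

16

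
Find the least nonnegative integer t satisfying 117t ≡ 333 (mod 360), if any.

9

gcd(360, 117):
  360 = 3×117 + 9
  117 = 13×9
so gcd(360, 117) = 9.
9 divides 333, so solutions exist.
Back-substitute for Bézout coefficients:
  9 = 360 - 3×117
  ... = 117×(-3) + 360×(1)
So 117×(-3) ≡ 9 (mod 360); multiply by 37: t ≡ -111 (mod 40).
Smallest nonnegative: t = -111 mod 40 = 9.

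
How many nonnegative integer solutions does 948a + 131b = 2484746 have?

gcd(948, 131):
  948 = 7*131 + 31
  131 = 4*31 + 7
  31 = 4*7 + 3
  7 = 2*3 + 1
  3 = 3*1
so gcd(948, 131) = 1.
Back-substitute for Bézout coefficients:
  1 = 7 - 2*3
  ... = 948*(-38) + 131*(275)
Scale by 2484746: one solution is (-94420348, 683305150). Reduce a mod 131: (129, 18034).
General: a = 129 + 131t, b = 18034 - 948t.
a ≥ 0 ⇒ t ≥ 0; b ≥ 0 ⇒ t ≤ 19. So t ∈ [0, 19]: 20 solutions.

20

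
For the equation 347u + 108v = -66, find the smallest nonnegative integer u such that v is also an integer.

gcd(347, 108) = 1  (347 = 3*108 + 23, 108 = 4*23 + 16, 23 = 1*16 + 7, 16 = 2*7 + 2, 7 = 3*2 + 1, 2 = 2*1).
1 divides -66, so solutions exist.
Back-substituting, 347*(47) + 108*(-151) = 1.
Scale by -66/1 = -66: (u₀, v₀) = (-3102, 9966).
General solution: u = -3102 + 108t, v = 9966 - 347t for integer t.
u ≥ 0: smallest is -3102 mod 108 = 30 (at t = 29), with v = -97.

30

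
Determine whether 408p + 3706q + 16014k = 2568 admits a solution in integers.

no

gcd(3706, 408) = 34  (3706 = 9·408 + 34, 408 = 12·34).
gcd(34, 16014) = 34.
34 does not divide 2568 (remainder 18), so no integer solutions.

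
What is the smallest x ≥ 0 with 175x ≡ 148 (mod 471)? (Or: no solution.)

gcd(471, 175) = 1  (471 = 2×175 + 121, 175 = 1×121 + 54, 121 = 2×54 + 13, 54 = 4×13 + 2, 13 = 6×2 + 1, 2 = 2×1).
1 divides 148, so solutions exist.
Back-substituting, 175×(-218) + 471×(81) = 1.
So 175×(-218) ≡ 1 (mod 471); multiply by 148: x ≡ -32264 (mod 471).
Smallest nonnegative: x = -32264 mod 471 = 235.

235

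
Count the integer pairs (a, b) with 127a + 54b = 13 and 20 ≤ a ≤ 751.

14

gcd(127, 54) = 1.
By Bézout, 127*(-17) + 54*(40) = 1.
Particular solution: (49, -115).
General solution: a = 49 + 54t, b = -115 - 127t for integer t.
20 ≤ 49 + 54t ≤ 751 gives t ∈ [0, 13], which is 14 values.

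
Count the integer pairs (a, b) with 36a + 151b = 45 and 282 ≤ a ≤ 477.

1

gcd(151, 36):
  151 = 4×36 + 7
  36 = 5×7 + 1
  7 = 7×1
so gcd(151, 36) = 1.
Back-substitute for Bézout coefficients:
  1 = 36 - 5×7
  ... = 36×(21) + 151×(-5)
Scale by 45: particular solution (945, -225); reduce a mod 151: (39, -9).
General solution: a = 39 + 151t, b = -9 - 36t for integer t.
282 ≤ 39 + 151t ≤ 477 gives t ∈ [2, 2], which is 1 value.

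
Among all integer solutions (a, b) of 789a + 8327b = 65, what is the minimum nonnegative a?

5372

gcd(8327, 789) = 1.
1 divides 65, so solutions exist.
By Bézout, 789·(-686) + 8327·(65) = 1.
Scale by 65/1 = 65: (a₀, b₀) = (-44590, 4225).
General solution: a = -44590 + 8327t, b = 4225 - 789t for integer t.
a ≥ 0: smallest is -44590 mod 8327 = 5372 (at t = 6), with b = -509.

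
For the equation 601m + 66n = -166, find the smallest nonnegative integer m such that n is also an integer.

14

gcd(601, 66):
  601 = 9·66 + 7
  66 = 9·7 + 3
  7 = 2·3 + 1
  3 = 3·1
so gcd(601, 66) = 1.
1 divides -166, so solutions exist.
Back-substitute for Bézout coefficients:
  1 = 7 - 2·3
  ... = 601·(19) + 66·(-173)
Scale by -166/1 = -166: (m₀, n₀) = (-3154, 28718).
General solution: m = -3154 + 66t, n = 28718 - 601t for integer t.
m ≥ 0: smallest is -3154 mod 66 = 14 (at t = 48), with n = -130.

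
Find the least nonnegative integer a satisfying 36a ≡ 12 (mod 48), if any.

gcd(48, 36):
  48 = 1·36 + 12
  36 = 3·12
so gcd(48, 36) = 12.
12 divides 12, so solutions exist.
Back-substitute for Bézout coefficients:
  12 = 48 - 1·36
  ... = 36·(-1) + 48·(1)
So 36·(-1) ≡ 12 (mod 48); multiply by 1: a ≡ -1 (mod 4).
Smallest nonnegative: a = -1 mod 4 = 3.

3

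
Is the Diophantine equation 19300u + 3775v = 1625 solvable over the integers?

yes

gcd(19300, 3775) = 25  (19300 = 5×3775 + 425, 3775 = 8×425 + 375, 425 = 1×375 + 50, 375 = 7×50 + 25, 50 = 2×25).
25 divides 1625, so integer solutions exist.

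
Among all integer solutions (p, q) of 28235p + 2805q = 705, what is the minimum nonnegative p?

gcd(28235, 2805):
  28235 = 10·2805 + 185
  2805 = 15·185 + 30
  185 = 6·30 + 5
  30 = 6·5
so gcd(28235, 2805) = 5.
5 divides 705, so solutions exist.
Back-substitute for Bézout coefficients:
  5 = 185 - 6·30
  ... = 28235·(91) + 2805·(-916)
Scale by 705/5 = 141: (p₀, q₀) = (12831, -129156).
General solution: p = 12831 + 561t, q = -129156 - 5647t for integer t.
p ≥ 0: smallest is 12831 mod 561 = 489 (at t = -22), with q = -4922.

489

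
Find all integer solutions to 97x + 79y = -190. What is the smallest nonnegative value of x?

7

gcd(97, 79) = 1.
1 divides -190, so solutions exist.
By Bézout, 97×(22) + 79×(-27) = 1.
Scale by -190/1 = -190: (x₀, y₀) = (-4180, 5130).
General solution: x = -4180 + 79t, y = 5130 - 97t for integer t.
x ≥ 0: smallest is -4180 mod 79 = 7 (at t = 53), with y = -11.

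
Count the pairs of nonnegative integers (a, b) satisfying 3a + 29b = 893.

10

gcd(29, 3) = 1  (29 = 9*3 + 2, 3 = 1*2 + 1, 2 = 2*1).
Back-substituting, 3*(10) + 29*(-1) = 1.
Scale by 893: one solution is (8930, -893). Reduce a mod 29: (27, 28).
General: a = 27 + 29t, b = 28 - 3t.
a ≥ 0 ⇒ t ≥ 0; b ≥ 0 ⇒ t ≤ 9. So t ∈ [0, 9]: 10 solutions.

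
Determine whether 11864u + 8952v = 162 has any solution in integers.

gcd(11864, 8952) = 8.
8 does not divide 162 (remainder 2), so no integer solutions.

no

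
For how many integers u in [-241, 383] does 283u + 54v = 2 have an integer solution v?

12

gcd(283, 54) = 1.
By Bézout, 283*(25) + 54*(-131) = 1.
Particular solution: (50, -262).
General solution: u = 50 + 54t, v = -262 - 283t for integer t.
-241 ≤ 50 + 54t ≤ 383 gives t ∈ [-5, 6], which is 12 values.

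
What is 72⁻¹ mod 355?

gcd(355, 72) = 1  (355 = 4*72 + 67, 72 = 1*67 + 5, 67 = 13*5 + 2, 5 = 2*2 + 1, 2 = 2*1).
Back-substituting, 72*(143) + 355*(-29) = 1.
So 72*143 ≡ 1 (mod 355), and 143 mod 355 = 143.

143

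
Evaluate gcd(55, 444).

gcd(444, 55):
  444 = 8·55 + 4
  55 = 13·4 + 3
  4 = 1·3 + 1
  3 = 3·1
so gcd(444, 55) = 1.

1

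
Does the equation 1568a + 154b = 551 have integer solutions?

gcd(1568, 154) = 14  (1568 = 10·154 + 28, 154 = 5·28 + 14, 28 = 2·14).
14 does not divide 551 (remainder 5), so no integer solutions.

no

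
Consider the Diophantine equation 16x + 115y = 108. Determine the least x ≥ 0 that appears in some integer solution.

93

gcd(115, 16):
  115 = 7·16 + 3
  16 = 5·3 + 1
  3 = 3·1
so gcd(115, 16) = 1.
1 divides 108, so solutions exist.
Back-substitute for Bézout coefficients:
  1 = 16 - 5·3
  ... = 16·(36) + 115·(-5)
Scale by 108/1 = 108: (x₀, y₀) = (3888, -540).
General solution: x = 3888 + 115t, y = -540 - 16t for integer t.
x ≥ 0: smallest is 3888 mod 115 = 93 (at t = -33), with y = -12.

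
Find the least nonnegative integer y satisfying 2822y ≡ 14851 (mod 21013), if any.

gcd(21013, 2822) = 1.
1 divides 14851, so solutions exist.
By Bézout, 2822×(-6843) + 21013×(919) = 1.
So 2822×(-6843) ≡ 1 (mod 21013); multiply by 14851: y ≡ -101625393 (mod 21013).
Smallest nonnegative: y = -101625393 mod 21013 = 14488.

14488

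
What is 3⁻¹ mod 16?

gcd(16, 3):
  16 = 5×3 + 1
  3 = 3×1
so gcd(16, 3) = 1.
Back-substitute for Bézout coefficients:
  1 = 16 - 5×3
  ... = 3×(-5) + 16×(1)
So 3×-5 ≡ 1 (mod 16), and -5 mod 16 = 11.

11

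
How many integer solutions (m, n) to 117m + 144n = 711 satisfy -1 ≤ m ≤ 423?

gcd(144, 117) = 9.
By Bézout, 117·(5) + 144·(-4) = 9.
Particular solution: (11, -4).
General solution: m = 11 + 16t, n = -4 - 13t for integer t.
-1 ≤ 11 + 16t ≤ 423 gives t ∈ [0, 25], which is 26 values.

26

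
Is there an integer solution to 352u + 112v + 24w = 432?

yes

gcd(352, 112):
  352 = 3*112 + 16
  112 = 7*16
so gcd(352, 112) = 16.
gcd(16, 24) = 8.
8 divides 432, so integer solutions exist.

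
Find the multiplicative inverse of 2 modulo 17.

gcd(17, 2):
  17 = 8·2 + 1
  2 = 2·1
so gcd(17, 2) = 1.
Back-substitute for Bézout coefficients:
  1 = 17 - 8·2
  ... = 2·(-8) + 17·(1)
So 2·-8 ≡ 1 (mod 17), and -8 mod 17 = 9.

9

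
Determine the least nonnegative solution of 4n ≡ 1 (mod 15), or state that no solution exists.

4

gcd(15, 4) = 1  (15 = 3*4 + 3, 4 = 1*3 + 1, 3 = 3*1).
1 divides 1, so solutions exist.
Back-substituting, 4*(4) + 15*(-1) = 1.
So 4*(4) ≡ 1 (mod 15); multiply by 1: n ≡ 4 (mod 15).
Smallest nonnegative: n = 4 mod 15 = 4.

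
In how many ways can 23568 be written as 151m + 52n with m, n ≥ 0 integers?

gcd(151, 52) = 1  (151 = 2×52 + 47, 52 = 1×47 + 5, 47 = 9×5 + 2, 5 = 2×2 + 1, 2 = 2×1).
Back-substituting, 151×(-21) + 52×(61) = 1.
Scale by 23568: one solution is (-494928, 1437648). Reduce m mod 52: (8, 430).
General: m = 8 + 52t, n = 430 - 151t.
m ≥ 0 ⇒ t ≥ 0; n ≥ 0 ⇒ t ≤ 2. So t ∈ [0, 2]: 3 solutions.

3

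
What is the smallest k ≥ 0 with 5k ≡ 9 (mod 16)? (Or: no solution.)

gcd(16, 5) = 1.
1 divides 9, so solutions exist.
By Bézout, 5*(-3) + 16*(1) = 1.
So 5*(-3) ≡ 1 (mod 16); multiply by 9: k ≡ -27 (mod 16).
Smallest nonnegative: k = -27 mod 16 = 5.

5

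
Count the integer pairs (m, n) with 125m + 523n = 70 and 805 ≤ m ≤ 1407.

1

gcd(523, 125):
  523 = 4·125 + 23
  125 = 5·23 + 10
  23 = 2·10 + 3
  10 = 3·3 + 1
  3 = 3·1
so gcd(523, 125) = 1.
Back-substitute for Bézout coefficients:
  1 = 10 - 3·3
  ... = 125·(159) + 523·(-38)
Scale by 70: particular solution (11130, -2660); reduce m mod 523: (147, -35).
General solution: m = 147 + 523t, n = -35 - 125t for integer t.
805 ≤ 147 + 523t ≤ 1407 gives t ∈ [2, 2], which is 1 value.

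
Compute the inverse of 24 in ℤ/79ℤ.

56

gcd(79, 24):
  79 = 3·24 + 7
  24 = 3·7 + 3
  7 = 2·3 + 1
  3 = 3·1
so gcd(79, 24) = 1.
Back-substitute for Bézout coefficients:
  1 = 7 - 2·3
  ... = 24·(-23) + 79·(7)
So 24·-23 ≡ 1 (mod 79), and -23 mod 79 = 56.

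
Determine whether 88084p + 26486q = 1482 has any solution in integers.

gcd(88084, 26486):
  88084 = 3×26486 + 8626
  26486 = 3×8626 + 608
  8626 = 14×608 + 114
  608 = 5×114 + 38
  114 = 3×38
so gcd(88084, 26486) = 38.
38 divides 1482, so integer solutions exist.

yes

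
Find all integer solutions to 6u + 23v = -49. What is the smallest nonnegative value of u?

gcd(23, 6) = 1.
1 divides -49, so solutions exist.
By Bézout, 6·(4) + 23·(-1) = 1.
Scale by -49/1 = -49: (u₀, v₀) = (-196, 49).
General solution: u = -196 + 23t, v = 49 - 6t for integer t.
u ≥ 0: smallest is -196 mod 23 = 11 (at t = 9), with v = -5.

11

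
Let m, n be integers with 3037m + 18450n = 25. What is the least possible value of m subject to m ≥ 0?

13675

gcd(18450, 3037) = 1  (18450 = 6·3037 + 228, 3037 = 13·228 + 73, 228 = 3·73 + 9, 73 = 8·9 + 1, 9 = 9·1).
1 divides 25, so solutions exist.
Back-substituting, 3037·(2023) + 18450·(-333) = 1.
Scale by 25/1 = 25: (m₀, n₀) = (50575, -8325).
General solution: m = 50575 + 18450t, n = -8325 - 3037t for integer t.
m ≥ 0: smallest is 50575 mod 18450 = 13675 (at t = -2), with n = -2251.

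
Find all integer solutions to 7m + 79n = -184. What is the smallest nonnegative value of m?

gcd(79, 7):
  79 = 11×7 + 2
  7 = 3×2 + 1
  2 = 2×1
so gcd(79, 7) = 1.
1 divides -184, so solutions exist.
Back-substitute for Bézout coefficients:
  1 = 7 - 3×2
  ... = 7×(34) + 79×(-3)
Scale by -184/1 = -184: (m₀, n₀) = (-6256, 552).
General solution: m = -6256 + 79t, n = 552 - 7t for integer t.
m ≥ 0: smallest is -6256 mod 79 = 64 (at t = 80), with n = -8.

64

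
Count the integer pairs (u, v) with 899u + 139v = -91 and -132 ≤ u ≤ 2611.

20

gcd(899, 139) = 1  (899 = 6*139 + 65, 139 = 2*65 + 9, 65 = 7*9 + 2, 9 = 4*2 + 1, 2 = 2*1).
Back-substituting, 899*(-62) + 139*(401) = 1.
Scale by -91: particular solution (5642, -36491); reduce u mod 139: (82, -531).
General solution: u = 82 + 139t, v = -531 - 899t for integer t.
-132 ≤ 82 + 139t ≤ 2611 gives t ∈ [-1, 18], which is 20 values.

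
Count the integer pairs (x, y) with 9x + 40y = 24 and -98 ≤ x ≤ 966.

26

gcd(40, 9) = 1  (40 = 4·9 + 4, 9 = 2·4 + 1, 4 = 4·1).
Back-substituting, 9·(9) + 40·(-2) = 1.
Scale by 24: particular solution (216, -48); reduce x mod 40: (16, -3).
General solution: x = 16 + 40t, y = -3 - 9t for integer t.
-98 ≤ 16 + 40t ≤ 966 gives t ∈ [-2, 23], which is 26 values.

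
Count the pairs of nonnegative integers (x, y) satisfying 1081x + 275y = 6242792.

21

gcd(1081, 275):
  1081 = 3·275 + 256
  275 = 1·256 + 19
  256 = 13·19 + 9
  19 = 2·9 + 1
  9 = 9·1
so gcd(1081, 275) = 1.
Back-substitute for Bézout coefficients:
  1 = 19 - 2·9
  ... = 1081·(-29) + 275·(114)
Scale by 6242792: one solution is (-181040968, 711678288). Reduce x mod 275: (57, 22477).
General: x = 57 + 275t, y = 22477 - 1081t.
x ≥ 0 ⇒ t ≥ 0; y ≥ 0 ⇒ t ≤ 20. So t ∈ [0, 20]: 21 solutions.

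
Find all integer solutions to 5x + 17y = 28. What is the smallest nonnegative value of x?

9

gcd(17, 5):
  17 = 3×5 + 2
  5 = 2×2 + 1
  2 = 2×1
so gcd(17, 5) = 1.
1 divides 28, so solutions exist.
Back-substitute for Bézout coefficients:
  1 = 5 - 2×2
  ... = 5×(7) + 17×(-2)
Scale by 28/1 = 28: (x₀, y₀) = (196, -56).
General solution: x = 196 + 17t, y = -56 - 5t for integer t.
x ≥ 0: smallest is 196 mod 17 = 9 (at t = -11), with y = -1.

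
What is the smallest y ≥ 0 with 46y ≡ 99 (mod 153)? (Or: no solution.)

72

gcd(153, 46) = 1.
1 divides 99, so solutions exist.
By Bézout, 46×(10) + 153×(-3) = 1.
So 46×(10) ≡ 1 (mod 153); multiply by 99: y ≡ 990 (mod 153).
Smallest nonnegative: y = 990 mod 153 = 72.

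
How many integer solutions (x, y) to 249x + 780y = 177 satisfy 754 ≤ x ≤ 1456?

2

gcd(780, 249):
  780 = 3·249 + 33
  249 = 7·33 + 18
  33 = 1·18 + 15
  18 = 1·15 + 3
  15 = 5·3
so gcd(780, 249) = 3.
Back-substitute for Bézout coefficients:
  3 = 18 - 1·15
  ... = 249·(47) + 780·(-15)
Scale by 59: particular solution (2773, -885); reduce x mod 260: (173, -55).
General solution: x = 173 + 260t, y = -55 - 83t for integer t.
754 ≤ 173 + 260t ≤ 1456 gives t ∈ [3, 4], which is 2 values.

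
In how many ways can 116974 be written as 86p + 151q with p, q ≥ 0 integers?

gcd(151, 86):
  151 = 1·86 + 65
  86 = 1·65 + 21
  65 = 3·21 + 2
  21 = 10·2 + 1
  2 = 2·1
so gcd(151, 86) = 1.
Back-substitute for Bézout coefficients:
  1 = 21 - 10·2
  ... = 86·(72) + 151·(-41)
Scale by 116974: one solution is (8422128, -4795934). Reduce p mod 151: (103, 716).
General: p = 103 + 151t, q = 716 - 86t.
p ≥ 0 ⇒ t ≥ 0; q ≥ 0 ⇒ t ≤ 8. So t ∈ [0, 8]: 9 solutions.

9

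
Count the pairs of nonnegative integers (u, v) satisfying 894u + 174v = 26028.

1

gcd(894, 174) = 6.
By Bézout, 894×(-7) + 174×(36) = 6.
One solution: (26, 16).
General: u = 26 + 29t, v = 16 - 149t.
u ≥ 0 ⇒ t ≥ 0; v ≥ 0 ⇒ t ≤ 0. So t ∈ [0, 0]: 1 solution.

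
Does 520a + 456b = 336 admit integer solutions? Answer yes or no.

gcd(520, 456) = 8  (520 = 1×456 + 64, 456 = 7×64 + 8, 64 = 8×8).
8 divides 336, so integer solutions exist.

yes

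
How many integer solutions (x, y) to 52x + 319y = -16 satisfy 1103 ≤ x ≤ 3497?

gcd(319, 52):
  319 = 6*52 + 7
  52 = 7*7 + 3
  7 = 2*3 + 1
  3 = 3*1
so gcd(319, 52) = 1.
Back-substitute for Bézout coefficients:
  1 = 7 - 2*3
  ... = 52*(-92) + 319*(15)
Scale by -16: particular solution (1472, -240); reduce x mod 319: (196, -32).
General solution: x = 196 + 319t, y = -32 - 52t for integer t.
1103 ≤ 196 + 319t ≤ 3497 gives t ∈ [3, 10], which is 8 values.

8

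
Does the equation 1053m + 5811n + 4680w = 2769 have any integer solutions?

gcd(5811, 1053) = 39.
gcd(39, 4680) = 39.
39 divides 2769, so integer solutions exist.

yes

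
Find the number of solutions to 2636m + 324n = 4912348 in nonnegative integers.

gcd(2636, 324) = 4  (2636 = 8*324 + 44, 324 = 7*44 + 16, 44 = 2*16 + 12, 16 = 1*12 + 4, 12 = 3*4).
Back-substituting, 2636*(-22) + 324*(179) = 4.
Scale by 1228087: one solution is (-27017914, 219827573). Reduce m mod 81: (41, 14828).
General: m = 41 + 81t, n = 14828 - 659t.
m ≥ 0 ⇒ t ≥ 0; n ≥ 0 ⇒ t ≤ 22. So t ∈ [0, 22]: 23 solutions.

23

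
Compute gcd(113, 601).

gcd(601, 113):
  601 = 5×113 + 36
  113 = 3×36 + 5
  36 = 7×5 + 1
  5 = 5×1
so gcd(601, 113) = 1.

1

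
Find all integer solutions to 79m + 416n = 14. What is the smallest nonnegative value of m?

274

gcd(416, 79):
  416 = 5×79 + 21
  79 = 3×21 + 16
  21 = 1×16 + 5
  16 = 3×5 + 1
  5 = 5×1
so gcd(416, 79) = 1.
1 divides 14, so solutions exist.
Back-substitute for Bézout coefficients:
  1 = 16 - 3×5
  ... = 79×(79) + 416×(-15)
Scale by 14/1 = 14: (m₀, n₀) = (1106, -210).
General solution: m = 1106 + 416t, n = -210 - 79t for integer t.
m ≥ 0: smallest is 1106 mod 416 = 274 (at t = -2), with n = -52.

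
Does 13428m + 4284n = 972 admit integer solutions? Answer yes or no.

gcd(13428, 4284) = 36.
36 divides 972, so integer solutions exist.

yes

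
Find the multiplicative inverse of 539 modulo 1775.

gcd(1775, 539):
  1775 = 3×539 + 158
  539 = 3×158 + 65
  158 = 2×65 + 28
  65 = 2×28 + 9
  28 = 3×9 + 1
  9 = 9×1
so gcd(1775, 539) = 1.
Back-substitute for Bézout coefficients:
  1 = 28 - 3×9
  ... = 539×(-191) + 1775×(58)
So 539×-191 ≡ 1 (mod 1775), and -191 mod 1775 = 1584.

1584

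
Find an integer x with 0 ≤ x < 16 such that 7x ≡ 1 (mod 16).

gcd(16, 7):
  16 = 2*7 + 2
  7 = 3*2 + 1
  2 = 2*1
so gcd(16, 7) = 1.
Back-substitute for Bézout coefficients:
  1 = 7 - 3*2
  ... = 7*(7) + 16*(-3)
So 7*7 ≡ 1 (mod 16), and 7 mod 16 = 7.

7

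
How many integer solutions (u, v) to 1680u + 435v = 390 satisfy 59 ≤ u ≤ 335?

10

gcd(1680, 435) = 15  (1680 = 3*435 + 375, 435 = 1*375 + 60, 375 = 6*60 + 15, 60 = 4*15).
Back-substituting, 1680*(7) + 435*(-27) = 15.
Scale by 26: particular solution (182, -702); reduce u mod 29: (8, -30).
General solution: u = 8 + 29t, v = -30 - 112t for integer t.
59 ≤ 8 + 29t ≤ 335 gives t ∈ [2, 11], which is 10 values.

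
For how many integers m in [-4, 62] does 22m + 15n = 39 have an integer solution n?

5

gcd(22, 15) = 1.
By Bézout, 22×(-2) + 15×(3) = 1.
Particular solution: (12, -15).
General solution: m = 12 + 15t, n = -15 - 22t for integer t.
-4 ≤ 12 + 15t ≤ 62 gives t ∈ [-1, 3], which is 5 values.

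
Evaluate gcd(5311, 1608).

gcd(5311, 1608):
  5311 = 3*1608 + 487
  1608 = 3*487 + 147
  487 = 3*147 + 46
  147 = 3*46 + 9
  46 = 5*9 + 1
  9 = 9*1
so gcd(5311, 1608) = 1.

1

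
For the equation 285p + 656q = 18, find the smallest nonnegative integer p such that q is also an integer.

442

gcd(656, 285) = 1.
1 divides 18, so solutions exist.
By Bézout, 285*(-267) + 656*(116) = 1.
Scale by 18/1 = 18: (p₀, q₀) = (-4806, 2088).
General solution: p = -4806 + 656t, q = 2088 - 285t for integer t.
p ≥ 0: smallest is -4806 mod 656 = 442 (at t = 8), with q = -192.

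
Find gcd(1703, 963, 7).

gcd(1703, 963) = 1  (1703 = 1×963 + 740, 963 = 1×740 + 223, 740 = 3×223 + 71, 223 = 3×71 + 10, 71 = 7×10 + 1, 10 = 10×1).
gcd(1, 7) = 1.

1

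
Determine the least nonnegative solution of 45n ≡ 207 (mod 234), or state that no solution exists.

15

gcd(234, 45) = 9.
9 divides 207, so solutions exist.
By Bézout, 45·(-5) + 234·(1) = 9.
So 45·(-5) ≡ 9 (mod 234); multiply by 23: n ≡ -115 (mod 26).
Smallest nonnegative: n = -115 mod 26 = 15.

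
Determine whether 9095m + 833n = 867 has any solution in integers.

gcd(9095, 833) = 17.
17 divides 867, so integer solutions exist.

yes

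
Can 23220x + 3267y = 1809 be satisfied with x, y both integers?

gcd(23220, 3267) = 27.
27 divides 1809, so integer solutions exist.

yes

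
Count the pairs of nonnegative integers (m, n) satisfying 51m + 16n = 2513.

3

gcd(51, 16) = 1  (51 = 3×16 + 3, 16 = 5×3 + 1, 3 = 3×1).
Back-substituting, 51×(-5) + 16×(16) = 1.
Scale by 2513: one solution is (-12565, 40208). Reduce m mod 16: (11, 122).
General: m = 11 + 16t, n = 122 - 51t.
m ≥ 0 ⇒ t ≥ 0; n ≥ 0 ⇒ t ≤ 2. So t ∈ [0, 2]: 3 solutions.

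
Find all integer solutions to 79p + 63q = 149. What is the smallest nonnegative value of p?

gcd(79, 63) = 1.
1 divides 149, so solutions exist.
By Bézout, 79×(4) + 63×(-5) = 1.
Scale by 149/1 = 149: (p₀, q₀) = (596, -745).
General solution: p = 596 + 63t, q = -745 - 79t for integer t.
p ≥ 0: smallest is 596 mod 63 = 29 (at t = -9), with q = -34.

29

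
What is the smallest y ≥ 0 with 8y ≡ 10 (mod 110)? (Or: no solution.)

15

gcd(110, 8):
  110 = 13*8 + 6
  8 = 1*6 + 2
  6 = 3*2
so gcd(110, 8) = 2.
2 divides 10, so solutions exist.
Back-substitute for Bézout coefficients:
  2 = 8 - 1*6
  ... = 8*(14) + 110*(-1)
So 8*(14) ≡ 2 (mod 110); multiply by 5: y ≡ 70 (mod 55).
Smallest nonnegative: y = 70 mod 55 = 15.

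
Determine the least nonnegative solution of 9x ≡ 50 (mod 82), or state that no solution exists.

gcd(82, 9) = 1.
1 divides 50, so solutions exist.
By Bézout, 9×(-9) + 82×(1) = 1.
So 9×(-9) ≡ 1 (mod 82); multiply by 50: x ≡ -450 (mod 82).
Smallest nonnegative: x = -450 mod 82 = 42.

42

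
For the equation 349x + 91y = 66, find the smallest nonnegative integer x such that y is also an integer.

32

gcd(349, 91) = 1.
1 divides 66, so solutions exist.
By Bézout, 349×(6) + 91×(-23) = 1.
Scale by 66/1 = 66: (x₀, y₀) = (396, -1518).
General solution: x = 396 + 91t, y = -1518 - 349t for integer t.
x ≥ 0: smallest is 396 mod 91 = 32 (at t = -4), with y = -122.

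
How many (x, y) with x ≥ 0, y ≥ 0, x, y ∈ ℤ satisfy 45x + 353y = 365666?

gcd(353, 45) = 1.
By Bézout, 45·(102) + 353·(-13) = 1.
One solution: (305, 997).
General: x = 305 + 353t, y = 997 - 45t.
x ≥ 0 ⇒ t ≥ 0; y ≥ 0 ⇒ t ≤ 22. So t ∈ [0, 22]: 23 solutions.

23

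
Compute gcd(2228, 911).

gcd(2228, 911):
  2228 = 2×911 + 406
  911 = 2×406 + 99
  406 = 4×99 + 10
  99 = 9×10 + 9
  10 = 1×9 + 1
  9 = 9×1
so gcd(2228, 911) = 1.

1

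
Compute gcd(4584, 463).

1

gcd(4584, 463):
  4584 = 9·463 + 417
  463 = 1·417 + 46
  417 = 9·46 + 3
  46 = 15·3 + 1
  3 = 3·1
so gcd(4584, 463) = 1.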